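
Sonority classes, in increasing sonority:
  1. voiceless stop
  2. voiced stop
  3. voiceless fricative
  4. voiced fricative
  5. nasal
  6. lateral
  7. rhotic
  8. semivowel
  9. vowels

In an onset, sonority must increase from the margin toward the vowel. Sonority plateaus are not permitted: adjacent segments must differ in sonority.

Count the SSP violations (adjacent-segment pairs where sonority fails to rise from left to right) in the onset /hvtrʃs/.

/h/ is a voiceless fricative (sonority 3).
/v/ is a voiced fricative (sonority 4).
/t/ is a voiceless stop (sonority 1).
/r/ is a rhotic (sonority 7).
/ʃ/ is a voiceless fricative (sonority 3).
/s/ is a voiceless fricative (sonority 3).
/h/→/v/: 3→4 (rises) — ok.
/v/→/t/: 4→1 (does not rise) — violation.
/t/→/r/: 1→7 (rises) — ok.
/r/→/ʃ/: 7→3 (does not rise) — violation.
/ʃ/→/s/: 3→3 (plateau) — violation.

3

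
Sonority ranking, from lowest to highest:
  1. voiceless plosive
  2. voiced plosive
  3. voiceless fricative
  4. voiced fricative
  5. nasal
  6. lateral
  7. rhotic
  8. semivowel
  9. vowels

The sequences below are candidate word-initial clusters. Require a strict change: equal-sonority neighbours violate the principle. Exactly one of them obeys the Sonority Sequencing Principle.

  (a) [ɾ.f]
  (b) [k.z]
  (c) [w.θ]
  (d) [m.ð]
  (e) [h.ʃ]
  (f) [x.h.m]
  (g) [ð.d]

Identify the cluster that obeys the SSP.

(a) sonority 7-3: ill-formed.
(b) sonority 1-4: well-formed.
(c) sonority 8-3: ill-formed.
(d) sonority 5-4: ill-formed.
(e) sonority 3-3: ill-formed.
(f) sonority 3-3-5: ill-formed.
(g) sonority 4-2: ill-formed.

b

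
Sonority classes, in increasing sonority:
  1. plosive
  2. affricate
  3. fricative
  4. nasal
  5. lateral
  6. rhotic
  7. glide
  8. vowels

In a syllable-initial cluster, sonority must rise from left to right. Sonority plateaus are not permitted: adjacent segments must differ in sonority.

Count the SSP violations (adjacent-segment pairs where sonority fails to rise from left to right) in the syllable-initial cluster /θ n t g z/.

/θ/ is a fricative (sonority 3).
/n/ is a nasal (sonority 4).
/t/ is a plosive (sonority 1).
/g/ is a plosive (sonority 1).
/z/ is a fricative (sonority 3).
/θ/→/n/: 3→4 (rises) — ok.
/n/→/t/: 4→1 (does not rise) — violation.
/t/→/g/: 1→1 (plateau) — violation.
/g/→/z/: 1→3 (rises) — ok.

2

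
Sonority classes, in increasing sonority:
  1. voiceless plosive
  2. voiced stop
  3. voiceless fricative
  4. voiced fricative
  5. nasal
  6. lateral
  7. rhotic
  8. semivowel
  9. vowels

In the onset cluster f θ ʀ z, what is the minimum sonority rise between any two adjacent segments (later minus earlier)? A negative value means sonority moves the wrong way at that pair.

/f/ — voiceless fricative, sonority 3.
/θ/ — voiceless fricative, sonority 3.
/ʀ/ — rhotic, sonority 7.
/z/ — voiced fricative, sonority 4.
/f/→/θ/: change +0.
/θ/→/ʀ/: change +4.
/ʀ/→/z/: change -3.
Minimum = -3.

-3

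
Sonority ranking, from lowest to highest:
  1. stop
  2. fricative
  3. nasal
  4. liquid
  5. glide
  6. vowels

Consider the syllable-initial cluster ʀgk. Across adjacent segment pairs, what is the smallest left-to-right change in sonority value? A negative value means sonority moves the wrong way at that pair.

-3

/ʀ/: liquid = 4.
/g/: stop = 1.
/k/: stop = 1.
/ʀ/→/g/: change -3.
/g/→/k/: change +0.
Minimum = -3.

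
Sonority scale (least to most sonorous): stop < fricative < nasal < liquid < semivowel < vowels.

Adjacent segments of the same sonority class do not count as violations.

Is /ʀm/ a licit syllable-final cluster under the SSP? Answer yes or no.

/ʀ/ is a liquid (sonority 4).
/m/ is a nasal (sonority 3).
The profile 4-3 strictly falls, so the syllable-final cluster satisfies the SSP.

yes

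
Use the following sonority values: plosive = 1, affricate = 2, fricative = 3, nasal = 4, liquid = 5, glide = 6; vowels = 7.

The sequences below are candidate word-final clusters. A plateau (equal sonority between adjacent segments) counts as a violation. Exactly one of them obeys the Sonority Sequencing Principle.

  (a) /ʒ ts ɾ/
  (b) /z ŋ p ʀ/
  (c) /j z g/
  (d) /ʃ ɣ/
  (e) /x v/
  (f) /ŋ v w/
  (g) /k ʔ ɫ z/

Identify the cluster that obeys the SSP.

(a) /ʒ ts ɾ/: profile 3-2-5 — violates.
(b) /z ŋ p ʀ/: profile 3-4-1-5 — violates.
(c) /j z g/: profile 6-3-1 — obeys.
(d) /ʃ ɣ/: profile 3-3 — violates.
(e) /x v/: profile 3-3 — violates.
(f) /ŋ v w/: profile 4-3-6 — violates.
(g) /k ʔ ɫ z/: profile 1-1-5-3 — violates.

c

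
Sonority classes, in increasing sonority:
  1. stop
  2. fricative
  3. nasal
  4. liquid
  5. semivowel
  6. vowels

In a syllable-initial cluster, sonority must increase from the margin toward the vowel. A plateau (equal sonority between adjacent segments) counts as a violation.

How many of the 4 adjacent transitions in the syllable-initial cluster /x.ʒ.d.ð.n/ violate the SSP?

/x/ is a fricative (sonority 2).
/ʒ/ is a fricative (sonority 2).
/d/ is a stop (sonority 1).
/ð/ is a fricative (sonority 2).
/n/ is a nasal (sonority 3).
/x/→/ʒ/: 2→2 (plateau) — violation.
/ʒ/→/d/: 2→1 (does not rise) — violation.
/d/→/ð/: 1→2 (rises) — ok.
/ð/→/n/: 2→3 (rises) — ok.

2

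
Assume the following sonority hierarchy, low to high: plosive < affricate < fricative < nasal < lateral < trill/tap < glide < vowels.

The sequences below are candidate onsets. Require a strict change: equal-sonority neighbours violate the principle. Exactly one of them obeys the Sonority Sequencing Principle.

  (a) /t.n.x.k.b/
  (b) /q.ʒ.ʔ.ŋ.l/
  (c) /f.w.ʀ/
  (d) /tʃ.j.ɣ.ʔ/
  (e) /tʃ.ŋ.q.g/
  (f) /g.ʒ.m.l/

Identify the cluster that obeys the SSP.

f

(a) 1-4-3-1-1 → violates
(b) 1-3-1-4-5 → violates
(c) 3-7-6 → violates
(d) 2-7-3-1 → violates
(e) 2-4-1-1 → violates
(f) 1-3-4-5 → obeys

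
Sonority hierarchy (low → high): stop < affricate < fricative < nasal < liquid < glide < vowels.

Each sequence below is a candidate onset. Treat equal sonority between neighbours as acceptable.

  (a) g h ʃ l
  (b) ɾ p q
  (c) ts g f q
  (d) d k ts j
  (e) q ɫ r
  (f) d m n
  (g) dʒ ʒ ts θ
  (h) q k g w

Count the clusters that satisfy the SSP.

5

(a) g h ʃ l: profile 1-3-3-5 — obeys.
(b) ɾ p q: profile 5-1-1 — violates.
(c) ts g f q: profile 2-1-3-1 — violates.
(d) d k ts j: profile 1-1-2-6 — obeys.
(e) q ɫ r: profile 1-5-5 — obeys.
(f) d m n: profile 1-4-4 — obeys.
(g) dʒ ʒ ts θ: profile 2-3-2-3 — violates.
(h) q k g w: profile 1-1-1-6 — obeys.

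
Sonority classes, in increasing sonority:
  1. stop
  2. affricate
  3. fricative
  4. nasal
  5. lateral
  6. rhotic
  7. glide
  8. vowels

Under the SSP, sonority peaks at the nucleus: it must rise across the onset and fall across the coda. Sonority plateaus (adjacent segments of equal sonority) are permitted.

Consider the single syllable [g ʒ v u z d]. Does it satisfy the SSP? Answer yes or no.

Onset: /g/ is a stop (sonority 1), /ʒ/ is a fricative (sonority 3), /v/ is a fricative (sonority 3); then the nucleus /u/ (sonority 8).
Onset profile 1-3-3-8 — rises to the nucleus.
Coda: /z/ is a fricative (sonority 3), /d/ is a stop (sonority 1).
Coda profile 8-3-1 — falls from the nucleus.

yes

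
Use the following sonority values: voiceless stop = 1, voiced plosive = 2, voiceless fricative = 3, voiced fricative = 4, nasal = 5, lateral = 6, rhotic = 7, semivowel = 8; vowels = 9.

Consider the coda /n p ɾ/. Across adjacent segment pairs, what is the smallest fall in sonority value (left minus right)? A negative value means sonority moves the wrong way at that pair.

/n/ — nasal, sonority 5.
/p/ — voiceless stop, sonority 1.
/ɾ/ — rhotic, sonority 7.
/n/→/p/: change +4.
/p/→/ɾ/: change -6.
Minimum = -6.

-6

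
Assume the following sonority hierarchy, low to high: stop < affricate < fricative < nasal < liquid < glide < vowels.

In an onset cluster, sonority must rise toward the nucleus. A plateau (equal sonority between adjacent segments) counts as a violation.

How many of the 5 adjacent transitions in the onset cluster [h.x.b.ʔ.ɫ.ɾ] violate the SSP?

4

/h/: fricative = 3.
/x/: fricative = 3.
/b/: stop = 1.
/ʔ/: stop = 1.
/ɫ/: liquid = 5.
/ɾ/: liquid = 5.
/h/→/x/: 3→3 (plateau) — violation.
/x/→/b/: 3→1 (does not rise) — violation.
/b/→/ʔ/: 1→1 (plateau) — violation.
/ʔ/→/ɫ/: 1→5 (rises) — ok.
/ɫ/→/ɾ/: 5→5 (plateau) — violation.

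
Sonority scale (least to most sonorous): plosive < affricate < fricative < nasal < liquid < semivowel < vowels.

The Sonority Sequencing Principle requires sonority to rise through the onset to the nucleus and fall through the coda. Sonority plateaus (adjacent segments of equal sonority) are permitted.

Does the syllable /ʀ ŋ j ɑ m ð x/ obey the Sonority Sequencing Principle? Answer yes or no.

Onset: /ʀ/ is a liquid (sonority 5), /ŋ/ is a nasal (sonority 4), /j/ is a semivowel (sonority 6); then the nucleus /ɑ/ (sonority 7).
Onset profile 5-4-6-7 — does not rise throughout.
Coda: /m/ is a nasal (sonority 4), /ð/ is a fricative (sonority 3), /x/ is a fricative (sonority 3).
Coda profile 7-4-3-3 — falls from the nucleus.

no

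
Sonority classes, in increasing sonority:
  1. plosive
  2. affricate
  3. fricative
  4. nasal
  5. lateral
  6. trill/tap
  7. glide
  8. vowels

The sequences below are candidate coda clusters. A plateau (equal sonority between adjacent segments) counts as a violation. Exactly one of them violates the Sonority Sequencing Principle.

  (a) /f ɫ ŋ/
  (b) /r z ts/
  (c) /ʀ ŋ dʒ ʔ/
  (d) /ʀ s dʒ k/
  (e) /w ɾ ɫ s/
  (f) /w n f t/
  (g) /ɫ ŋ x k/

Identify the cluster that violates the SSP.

(a) sonority 3-5-4: ill-formed.
(b) sonority 6-3-2: well-formed.
(c) sonority 6-4-2-1: well-formed.
(d) sonority 6-3-2-1: well-formed.
(e) sonority 7-6-5-3: well-formed.
(f) sonority 7-4-3-1: well-formed.
(g) sonority 5-4-3-1: well-formed.

a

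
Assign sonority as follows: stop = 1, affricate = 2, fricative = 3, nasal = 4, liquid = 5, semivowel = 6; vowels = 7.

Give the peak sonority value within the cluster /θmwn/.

/θ/ is a fricative (sonority 3).
/m/ is a nasal (sonority 4).
/w/ is a semivowel (sonority 6).
/n/ is a nasal (sonority 4).
The maximum is 6.

6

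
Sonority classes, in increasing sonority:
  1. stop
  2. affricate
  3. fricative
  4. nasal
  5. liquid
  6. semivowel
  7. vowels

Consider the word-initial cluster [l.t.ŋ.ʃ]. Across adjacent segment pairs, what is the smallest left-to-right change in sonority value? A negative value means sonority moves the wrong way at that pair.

-4

/l/ is a liquid (sonority 5).
/t/ is a stop (sonority 1).
/ŋ/ is a nasal (sonority 4).
/ʃ/ is a fricative (sonority 3).
/l/→/t/: change -4.
/t/→/ŋ/: change +3.
/ŋ/→/ʃ/: change -1.
Minimum = -4.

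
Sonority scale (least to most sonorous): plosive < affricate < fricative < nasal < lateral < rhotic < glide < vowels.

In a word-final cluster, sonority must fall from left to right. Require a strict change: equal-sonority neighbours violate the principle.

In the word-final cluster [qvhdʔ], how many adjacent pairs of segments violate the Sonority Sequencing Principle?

/q/: plosive = 1.
/v/: fricative = 3.
/h/: fricative = 3.
/d/: plosive = 1.
/ʔ/: plosive = 1.
/q/→/v/: 1→3 (does not fall) — violation.
/v/→/h/: 3→3 (plateau) — violation.
/h/→/d/: 3→1 (falls) — ok.
/d/→/ʔ/: 1→1 (plateau) — violation.

3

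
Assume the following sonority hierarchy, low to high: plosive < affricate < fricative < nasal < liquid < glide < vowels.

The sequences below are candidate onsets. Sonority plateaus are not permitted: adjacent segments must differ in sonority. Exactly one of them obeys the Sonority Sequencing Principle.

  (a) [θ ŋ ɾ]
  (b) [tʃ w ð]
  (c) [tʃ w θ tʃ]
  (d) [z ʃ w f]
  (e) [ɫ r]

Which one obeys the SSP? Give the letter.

(a) [θ ŋ ɾ]: profile 3-4-5 — obeys.
(b) [tʃ w ð]: profile 2-6-3 — violates.
(c) [tʃ w θ tʃ]: profile 2-6-3-2 — violates.
(d) [z ʃ w f]: profile 3-3-6-3 — violates.
(e) [ɫ r]: profile 5-5 — violates.

a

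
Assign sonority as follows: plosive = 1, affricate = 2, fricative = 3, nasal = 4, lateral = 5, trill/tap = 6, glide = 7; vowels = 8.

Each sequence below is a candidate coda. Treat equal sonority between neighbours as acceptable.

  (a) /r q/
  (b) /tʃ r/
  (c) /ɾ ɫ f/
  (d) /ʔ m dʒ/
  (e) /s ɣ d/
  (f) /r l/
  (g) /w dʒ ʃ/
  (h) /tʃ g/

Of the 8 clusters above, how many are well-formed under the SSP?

5

(a) /r q/: profile 6-1 — obeys.
(b) /tʃ r/: profile 2-6 — violates.
(c) /ɾ ɫ f/: profile 6-5-3 — obeys.
(d) /ʔ m dʒ/: profile 1-4-2 — violates.
(e) /s ɣ d/: profile 3-3-1 — obeys.
(f) /r l/: profile 6-5 — obeys.
(g) /w dʒ ʃ/: profile 7-2-3 — violates.
(h) /tʃ g/: profile 2-1 — obeys.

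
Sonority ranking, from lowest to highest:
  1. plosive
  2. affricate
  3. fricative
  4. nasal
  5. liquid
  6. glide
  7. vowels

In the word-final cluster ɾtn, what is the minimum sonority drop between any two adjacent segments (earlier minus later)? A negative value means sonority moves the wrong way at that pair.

-3

/ɾ/ is a liquid (sonority 5).
/t/ is a plosive (sonority 1).
/n/ is a nasal (sonority 4).
/ɾ/→/t/: change +4.
/t/→/n/: change -3.
Minimum = -3.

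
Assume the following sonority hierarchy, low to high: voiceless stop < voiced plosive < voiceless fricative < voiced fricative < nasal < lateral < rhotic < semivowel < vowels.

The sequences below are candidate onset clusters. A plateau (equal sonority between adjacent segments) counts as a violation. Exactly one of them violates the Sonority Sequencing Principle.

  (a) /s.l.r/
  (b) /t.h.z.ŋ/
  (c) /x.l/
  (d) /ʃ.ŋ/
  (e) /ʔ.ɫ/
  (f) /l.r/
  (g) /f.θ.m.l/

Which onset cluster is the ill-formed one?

(a) 3-6-7 → obeys
(b) 1-3-4-5 → obeys
(c) 3-6 → obeys
(d) 3-5 → obeys
(e) 1-6 → obeys
(f) 6-7 → obeys
(g) 3-3-5-6 → violates

g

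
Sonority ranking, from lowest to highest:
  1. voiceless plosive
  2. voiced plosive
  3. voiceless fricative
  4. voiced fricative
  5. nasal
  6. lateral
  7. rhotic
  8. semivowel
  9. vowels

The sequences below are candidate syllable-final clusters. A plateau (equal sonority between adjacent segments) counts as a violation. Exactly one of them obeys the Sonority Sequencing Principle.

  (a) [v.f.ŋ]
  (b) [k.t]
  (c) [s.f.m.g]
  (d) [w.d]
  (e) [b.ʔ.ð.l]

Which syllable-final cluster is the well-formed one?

d

(a) 4-3-5 → violates
(b) 1-1 → violates
(c) 3-3-5-2 → violates
(d) 8-2 → obeys
(e) 2-1-4-6 → violates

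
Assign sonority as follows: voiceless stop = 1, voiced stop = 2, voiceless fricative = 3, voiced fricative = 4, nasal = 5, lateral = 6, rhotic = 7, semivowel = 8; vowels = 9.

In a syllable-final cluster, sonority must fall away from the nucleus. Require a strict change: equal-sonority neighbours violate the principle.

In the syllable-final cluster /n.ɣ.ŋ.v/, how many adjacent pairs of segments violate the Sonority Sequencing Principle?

1

/n/: nasal = 5.
/ɣ/: voiced fricative = 4.
/ŋ/: nasal = 5.
/v/: voiced fricative = 4.
/n/→/ɣ/: 5→4 (falls) — ok.
/ɣ/→/ŋ/: 4→5 (does not fall) — violation.
/ŋ/→/v/: 5→4 (falls) — ok.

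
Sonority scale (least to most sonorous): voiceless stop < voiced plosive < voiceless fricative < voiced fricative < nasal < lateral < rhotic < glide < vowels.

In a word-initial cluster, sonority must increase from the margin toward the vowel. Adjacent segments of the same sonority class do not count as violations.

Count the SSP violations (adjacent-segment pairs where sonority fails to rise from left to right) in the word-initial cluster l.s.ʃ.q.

/l/: lateral = 6.
/s/: voiceless fricative = 3.
/ʃ/: voiceless fricative = 3.
/q/: voiceless stop = 1.
/l/→/s/: 6→3 (does not rise) — violation.
/s/→/ʃ/: 3→3 (plateau, allowed) — ok.
/ʃ/→/q/: 3→1 (does not rise) — violation.

2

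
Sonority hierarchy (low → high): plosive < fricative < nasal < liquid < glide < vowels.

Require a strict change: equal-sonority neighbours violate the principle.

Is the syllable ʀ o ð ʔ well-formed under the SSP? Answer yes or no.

Onset: /ʀ/ is a liquid (sonority 4); then the nucleus /o/ (sonority 6).
Onset profile 4-6 — rises to the nucleus.
Coda: /ð/ is a fricative (sonority 2), /ʔ/ is a plosive (sonority 1).
Coda profile 6-2-1 — falls from the nucleus.

yes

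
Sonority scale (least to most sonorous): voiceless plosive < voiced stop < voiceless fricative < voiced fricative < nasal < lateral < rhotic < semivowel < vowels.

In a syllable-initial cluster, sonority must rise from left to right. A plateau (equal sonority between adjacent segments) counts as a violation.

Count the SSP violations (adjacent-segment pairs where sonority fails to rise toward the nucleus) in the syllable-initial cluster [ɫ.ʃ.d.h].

/ɫ/ is a lateral (sonority 6).
/ʃ/ is a voiceless fricative (sonority 3).
/d/ is a voiced stop (sonority 2).
/h/ is a voiceless fricative (sonority 3).
/ɫ/→/ʃ/: 6→3 (does not rise) — violation.
/ʃ/→/d/: 3→2 (does not rise) — violation.
/d/→/h/: 2→3 (rises) — ok.

2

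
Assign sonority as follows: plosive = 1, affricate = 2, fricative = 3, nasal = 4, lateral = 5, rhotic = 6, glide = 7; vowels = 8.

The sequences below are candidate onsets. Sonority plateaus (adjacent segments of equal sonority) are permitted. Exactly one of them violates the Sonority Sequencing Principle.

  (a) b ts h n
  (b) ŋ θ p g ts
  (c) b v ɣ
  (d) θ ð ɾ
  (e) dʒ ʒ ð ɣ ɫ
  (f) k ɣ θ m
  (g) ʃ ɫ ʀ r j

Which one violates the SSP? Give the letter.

b

(a) sonority 1-2-3-4: well-formed.
(b) sonority 4-3-1-1-2: ill-formed.
(c) sonority 1-3-3: well-formed.
(d) sonority 3-3-6: well-formed.
(e) sonority 2-3-3-3-5: well-formed.
(f) sonority 1-3-3-4: well-formed.
(g) sonority 3-5-6-6-7: well-formed.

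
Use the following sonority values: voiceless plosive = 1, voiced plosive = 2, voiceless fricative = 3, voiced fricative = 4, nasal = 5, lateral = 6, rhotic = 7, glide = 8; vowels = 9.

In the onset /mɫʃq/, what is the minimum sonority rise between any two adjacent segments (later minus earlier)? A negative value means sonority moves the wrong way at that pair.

/m/: nasal = 5.
/ɫ/: lateral = 6.
/ʃ/: voiceless fricative = 3.
/q/: voiceless plosive = 1.
/m/→/ɫ/: change +1.
/ɫ/→/ʃ/: change -3.
/ʃ/→/q/: change -2.
Minimum = -3.

-3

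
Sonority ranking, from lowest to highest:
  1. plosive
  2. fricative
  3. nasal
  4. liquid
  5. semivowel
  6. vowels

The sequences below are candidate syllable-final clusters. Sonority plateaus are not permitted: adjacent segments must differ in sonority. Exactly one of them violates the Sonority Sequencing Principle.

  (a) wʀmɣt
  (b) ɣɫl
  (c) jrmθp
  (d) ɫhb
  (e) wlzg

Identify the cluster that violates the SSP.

(a) wʀmɣt: profile 5-4-3-2-1 — obeys.
(b) ɣɫl: profile 2-4-4 — violates.
(c) jrmθp: profile 5-4-3-2-1 — obeys.
(d) ɫhb: profile 4-2-1 — obeys.
(e) wlzg: profile 5-4-2-1 — obeys.

b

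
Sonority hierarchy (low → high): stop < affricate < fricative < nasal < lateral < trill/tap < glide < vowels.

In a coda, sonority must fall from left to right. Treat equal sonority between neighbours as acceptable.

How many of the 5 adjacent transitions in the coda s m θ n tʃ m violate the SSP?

/s/: fricative = 3.
/m/: nasal = 4.
/θ/: fricative = 3.
/n/: nasal = 4.
/tʃ/: affricate = 2.
/m/: nasal = 4.
/s/→/m/: 3→4 (does not fall) — violation.
/m/→/θ/: 4→3 (falls) — ok.
/θ/→/n/: 3→4 (does not fall) — violation.
/n/→/tʃ/: 4→2 (falls) — ok.
/tʃ/→/m/: 2→4 (does not fall) — violation.

3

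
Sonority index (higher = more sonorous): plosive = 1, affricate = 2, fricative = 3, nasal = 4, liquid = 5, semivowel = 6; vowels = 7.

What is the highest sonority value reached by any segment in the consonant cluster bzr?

5

/b/ — plosive, sonority 1.
/z/ — fricative, sonority 3.
/r/ — liquid, sonority 5.
The maximum is 5.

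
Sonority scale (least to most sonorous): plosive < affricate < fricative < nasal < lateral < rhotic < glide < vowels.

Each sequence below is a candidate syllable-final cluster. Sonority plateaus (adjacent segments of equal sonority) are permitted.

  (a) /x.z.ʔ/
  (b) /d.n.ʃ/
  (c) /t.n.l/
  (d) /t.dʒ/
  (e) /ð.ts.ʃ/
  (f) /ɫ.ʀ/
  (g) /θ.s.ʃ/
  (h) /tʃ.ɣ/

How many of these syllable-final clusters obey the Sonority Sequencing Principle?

2

(a) sonority 3-3-1: well-formed.
(b) sonority 1-4-3: ill-formed.
(c) sonority 1-4-5: ill-formed.
(d) sonority 1-2: ill-formed.
(e) sonority 3-2-3: ill-formed.
(f) sonority 5-6: ill-formed.
(g) sonority 3-3-3: well-formed.
(h) sonority 2-3: ill-formed.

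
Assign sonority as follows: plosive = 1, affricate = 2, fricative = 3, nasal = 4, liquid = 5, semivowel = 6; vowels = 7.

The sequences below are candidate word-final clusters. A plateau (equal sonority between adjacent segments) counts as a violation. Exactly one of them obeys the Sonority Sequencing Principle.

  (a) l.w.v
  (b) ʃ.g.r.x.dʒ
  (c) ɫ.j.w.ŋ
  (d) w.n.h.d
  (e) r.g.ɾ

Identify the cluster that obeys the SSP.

d

(a) l.w.v: profile 5-6-3 — violates.
(b) ʃ.g.r.x.dʒ: profile 3-1-5-3-2 — violates.
(c) ɫ.j.w.ŋ: profile 5-6-6-4 — violates.
(d) w.n.h.d: profile 6-4-3-1 — obeys.
(e) r.g.ɾ: profile 5-1-5 — violates.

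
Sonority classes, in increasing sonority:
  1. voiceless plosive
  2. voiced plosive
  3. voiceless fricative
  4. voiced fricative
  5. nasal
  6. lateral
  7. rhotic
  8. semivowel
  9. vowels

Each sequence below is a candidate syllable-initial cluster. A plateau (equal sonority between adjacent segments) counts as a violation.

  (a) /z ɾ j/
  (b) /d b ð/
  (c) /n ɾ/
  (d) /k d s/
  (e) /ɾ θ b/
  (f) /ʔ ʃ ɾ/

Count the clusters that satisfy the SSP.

(a) 4-7-8 → obeys
(b) 2-2-4 → violates
(c) 5-7 → obeys
(d) 1-2-3 → obeys
(e) 7-3-2 → violates
(f) 1-3-7 → obeys

4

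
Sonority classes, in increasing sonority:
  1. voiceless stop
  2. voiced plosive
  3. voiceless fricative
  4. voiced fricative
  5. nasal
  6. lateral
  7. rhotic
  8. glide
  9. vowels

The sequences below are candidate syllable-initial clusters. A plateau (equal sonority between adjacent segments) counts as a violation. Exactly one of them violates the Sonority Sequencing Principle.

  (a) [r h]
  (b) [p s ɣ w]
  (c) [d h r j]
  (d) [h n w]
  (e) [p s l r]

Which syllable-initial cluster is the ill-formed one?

a

(a) 7-3 → violates
(b) 1-3-4-8 → obeys
(c) 2-3-7-8 → obeys
(d) 3-5-8 → obeys
(e) 1-3-6-7 → obeys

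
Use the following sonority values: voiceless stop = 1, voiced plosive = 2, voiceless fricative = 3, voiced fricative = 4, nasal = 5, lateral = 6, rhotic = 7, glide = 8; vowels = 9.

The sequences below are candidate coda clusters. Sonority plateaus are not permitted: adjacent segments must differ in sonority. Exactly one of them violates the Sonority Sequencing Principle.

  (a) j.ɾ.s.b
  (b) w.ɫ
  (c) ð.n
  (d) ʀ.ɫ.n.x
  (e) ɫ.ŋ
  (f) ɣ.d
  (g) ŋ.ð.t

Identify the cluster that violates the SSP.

c

(a) 8-7-3-2 → obeys
(b) 8-6 → obeys
(c) 4-5 → violates
(d) 7-6-5-3 → obeys
(e) 6-5 → obeys
(f) 4-2 → obeys
(g) 5-4-1 → obeys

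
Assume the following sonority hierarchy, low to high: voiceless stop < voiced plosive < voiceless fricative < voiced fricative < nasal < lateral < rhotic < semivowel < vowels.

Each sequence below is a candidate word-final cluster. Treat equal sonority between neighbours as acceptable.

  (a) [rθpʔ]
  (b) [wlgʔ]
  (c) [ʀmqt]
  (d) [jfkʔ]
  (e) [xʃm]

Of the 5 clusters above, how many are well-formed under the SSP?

(a) sonority 7-3-1-1: well-formed.
(b) sonority 8-6-2-1: well-formed.
(c) sonority 7-5-1-1: well-formed.
(d) sonority 8-3-1-1: well-formed.
(e) sonority 3-3-5: ill-formed.

4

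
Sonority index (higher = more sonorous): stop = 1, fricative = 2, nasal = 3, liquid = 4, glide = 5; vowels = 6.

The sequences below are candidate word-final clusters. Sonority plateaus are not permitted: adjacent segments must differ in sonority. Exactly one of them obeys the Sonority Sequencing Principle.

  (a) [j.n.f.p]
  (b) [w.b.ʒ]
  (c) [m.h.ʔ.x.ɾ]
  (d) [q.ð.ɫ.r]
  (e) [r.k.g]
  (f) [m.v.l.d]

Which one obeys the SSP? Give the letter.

(a) [j.n.f.p]: profile 5-3-2-1 — obeys.
(b) [w.b.ʒ]: profile 5-1-2 — violates.
(c) [m.h.ʔ.x.ɾ]: profile 3-2-1-2-4 — violates.
(d) [q.ð.ɫ.r]: profile 1-2-4-4 — violates.
(e) [r.k.g]: profile 4-1-1 — violates.
(f) [m.v.l.d]: profile 3-2-4-1 — violates.

a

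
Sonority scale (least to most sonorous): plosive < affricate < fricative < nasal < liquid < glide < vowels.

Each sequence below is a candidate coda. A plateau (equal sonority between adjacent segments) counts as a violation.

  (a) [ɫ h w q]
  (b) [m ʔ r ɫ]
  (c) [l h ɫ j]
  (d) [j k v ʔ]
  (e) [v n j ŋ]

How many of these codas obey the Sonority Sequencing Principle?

0

(a) 5-3-6-1 → violates
(b) 4-1-5-5 → violates
(c) 5-3-5-6 → violates
(d) 6-1-3-1 → violates
(e) 3-4-6-4 → violates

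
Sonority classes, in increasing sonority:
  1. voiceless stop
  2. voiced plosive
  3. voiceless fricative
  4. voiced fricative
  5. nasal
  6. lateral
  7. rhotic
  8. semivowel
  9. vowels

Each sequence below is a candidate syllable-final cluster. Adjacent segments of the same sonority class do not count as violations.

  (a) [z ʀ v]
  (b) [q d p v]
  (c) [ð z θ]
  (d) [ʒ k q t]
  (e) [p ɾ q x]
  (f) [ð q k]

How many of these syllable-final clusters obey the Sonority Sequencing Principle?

(a) 4-7-4 → violates
(b) 1-2-1-4 → violates
(c) 4-4-3 → obeys
(d) 4-1-1-1 → obeys
(e) 1-7-1-3 → violates
(f) 4-1-1 → obeys

3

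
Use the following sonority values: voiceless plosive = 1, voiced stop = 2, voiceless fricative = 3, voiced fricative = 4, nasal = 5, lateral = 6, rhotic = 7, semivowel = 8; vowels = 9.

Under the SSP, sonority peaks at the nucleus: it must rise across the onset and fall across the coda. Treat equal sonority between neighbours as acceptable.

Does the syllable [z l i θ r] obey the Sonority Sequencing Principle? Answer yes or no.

Onset: /z/ is a voiced fricative (sonority 4), /l/ is a lateral (sonority 6); then the nucleus /i/ (sonority 9).
Onset profile 4-6-9 — rises to the nucleus.
Coda: /θ/ is a voiceless fricative (sonority 3), /r/ is a rhotic (sonority 7).
Coda profile 9-3-7 — does not fall throughout.

no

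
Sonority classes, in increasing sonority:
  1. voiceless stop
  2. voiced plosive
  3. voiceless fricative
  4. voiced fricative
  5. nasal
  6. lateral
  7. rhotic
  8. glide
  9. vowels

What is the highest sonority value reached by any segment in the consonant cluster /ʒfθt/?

4

/ʒ/: voiced fricative = 4.
/f/: voiceless fricative = 3.
/θ/: voiceless fricative = 3.
/t/: voiceless stop = 1.
The maximum is 4.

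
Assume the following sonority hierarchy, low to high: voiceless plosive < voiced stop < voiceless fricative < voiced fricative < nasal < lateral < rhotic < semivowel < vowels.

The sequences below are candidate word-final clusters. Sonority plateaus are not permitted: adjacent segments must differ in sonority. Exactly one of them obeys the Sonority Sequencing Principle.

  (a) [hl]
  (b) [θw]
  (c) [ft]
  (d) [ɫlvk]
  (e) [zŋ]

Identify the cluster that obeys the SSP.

(a) 3-6 → violates
(b) 3-8 → violates
(c) 3-1 → obeys
(d) 6-6-4-1 → violates
(e) 4-5 → violates

c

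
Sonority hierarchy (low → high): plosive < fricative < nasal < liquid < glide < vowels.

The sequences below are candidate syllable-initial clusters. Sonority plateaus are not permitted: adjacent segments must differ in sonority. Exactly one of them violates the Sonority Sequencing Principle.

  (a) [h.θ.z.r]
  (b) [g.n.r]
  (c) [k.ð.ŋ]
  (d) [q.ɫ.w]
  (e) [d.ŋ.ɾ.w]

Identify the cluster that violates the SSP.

(a) sonority 2-2-2-4: ill-formed.
(b) sonority 1-3-4: well-formed.
(c) sonority 1-2-3: well-formed.
(d) sonority 1-4-5: well-formed.
(e) sonority 1-3-4-5: well-formed.

a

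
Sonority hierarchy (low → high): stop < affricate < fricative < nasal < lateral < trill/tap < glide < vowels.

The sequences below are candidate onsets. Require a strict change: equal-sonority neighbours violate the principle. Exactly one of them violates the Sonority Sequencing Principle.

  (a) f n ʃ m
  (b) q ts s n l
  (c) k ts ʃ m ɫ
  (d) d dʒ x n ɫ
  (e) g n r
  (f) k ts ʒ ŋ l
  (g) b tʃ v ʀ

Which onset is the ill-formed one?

a

(a) sonority 3-4-3-4: ill-formed.
(b) sonority 1-2-3-4-5: well-formed.
(c) sonority 1-2-3-4-5: well-formed.
(d) sonority 1-2-3-4-5: well-formed.
(e) sonority 1-4-6: well-formed.
(f) sonority 1-2-3-4-5: well-formed.
(g) sonority 1-2-3-6: well-formed.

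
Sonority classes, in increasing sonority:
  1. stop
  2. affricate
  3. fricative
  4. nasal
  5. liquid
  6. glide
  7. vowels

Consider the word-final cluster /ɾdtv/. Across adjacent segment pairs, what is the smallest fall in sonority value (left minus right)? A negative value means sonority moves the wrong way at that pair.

/ɾ/: liquid = 5.
/d/: stop = 1.
/t/: stop = 1.
/v/: fricative = 3.
/ɾ/→/d/: change +4.
/d/→/t/: change +0.
/t/→/v/: change -2.
Minimum = -2.

-2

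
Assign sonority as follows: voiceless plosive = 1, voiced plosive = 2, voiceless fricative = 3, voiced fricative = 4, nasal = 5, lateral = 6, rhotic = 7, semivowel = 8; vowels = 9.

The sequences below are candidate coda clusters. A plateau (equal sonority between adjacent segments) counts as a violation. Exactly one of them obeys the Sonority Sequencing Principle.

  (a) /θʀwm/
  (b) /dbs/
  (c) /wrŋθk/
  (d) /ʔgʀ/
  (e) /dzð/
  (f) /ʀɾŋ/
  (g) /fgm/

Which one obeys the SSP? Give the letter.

c

(a) sonority 3-7-8-5: ill-formed.
(b) sonority 2-2-3: ill-formed.
(c) sonority 8-7-5-3-1: well-formed.
(d) sonority 1-2-7: ill-formed.
(e) sonority 2-4-4: ill-formed.
(f) sonority 7-7-5: ill-formed.
(g) sonority 3-2-5: ill-formed.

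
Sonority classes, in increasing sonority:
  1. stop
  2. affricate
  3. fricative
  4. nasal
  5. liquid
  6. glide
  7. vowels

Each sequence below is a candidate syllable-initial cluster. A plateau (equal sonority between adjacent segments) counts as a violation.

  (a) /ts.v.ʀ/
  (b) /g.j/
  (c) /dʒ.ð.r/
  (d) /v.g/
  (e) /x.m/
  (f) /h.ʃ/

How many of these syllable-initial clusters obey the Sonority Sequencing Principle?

(a) 2-3-5 → obeys
(b) 1-6 → obeys
(c) 2-3-5 → obeys
(d) 3-1 → violates
(e) 3-4 → obeys
(f) 3-3 → violates

4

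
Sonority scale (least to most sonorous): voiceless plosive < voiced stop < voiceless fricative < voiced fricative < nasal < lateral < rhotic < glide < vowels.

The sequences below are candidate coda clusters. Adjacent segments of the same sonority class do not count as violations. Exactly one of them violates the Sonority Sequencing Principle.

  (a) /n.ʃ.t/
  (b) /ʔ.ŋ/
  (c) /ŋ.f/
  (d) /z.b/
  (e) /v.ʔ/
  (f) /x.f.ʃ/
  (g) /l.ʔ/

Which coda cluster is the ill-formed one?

b

(a) sonority 5-3-1: well-formed.
(b) sonority 1-5: ill-formed.
(c) sonority 5-3: well-formed.
(d) sonority 4-2: well-formed.
(e) sonority 4-1: well-formed.
(f) sonority 3-3-3: well-formed.
(g) sonority 6-1: well-formed.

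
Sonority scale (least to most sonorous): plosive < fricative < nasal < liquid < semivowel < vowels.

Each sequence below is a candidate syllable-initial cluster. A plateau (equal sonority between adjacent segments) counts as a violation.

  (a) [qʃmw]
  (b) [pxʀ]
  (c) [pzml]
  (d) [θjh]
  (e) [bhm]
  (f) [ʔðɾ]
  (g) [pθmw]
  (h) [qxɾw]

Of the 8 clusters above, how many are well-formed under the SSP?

7

(a) [qʃmw]: profile 1-2-3-5 — obeys.
(b) [pxʀ]: profile 1-2-4 — obeys.
(c) [pzml]: profile 1-2-3-4 — obeys.
(d) [θjh]: profile 2-5-2 — violates.
(e) [bhm]: profile 1-2-3 — obeys.
(f) [ʔðɾ]: profile 1-2-4 — obeys.
(g) [pθmw]: profile 1-2-3-5 — obeys.
(h) [qxɾw]: profile 1-2-4-5 — obeys.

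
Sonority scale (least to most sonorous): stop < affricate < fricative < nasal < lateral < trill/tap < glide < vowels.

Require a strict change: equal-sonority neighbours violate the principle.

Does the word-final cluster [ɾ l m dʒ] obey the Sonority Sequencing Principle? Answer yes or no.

/ɾ/ is a trill/tap (sonority 6).
/l/ is a lateral (sonority 5).
/m/ is a nasal (sonority 4).
/dʒ/ is an affricate (sonority 2).
The profile 6-5-4-2 strictly falls, so the word-final cluster satisfies the SSP.

yes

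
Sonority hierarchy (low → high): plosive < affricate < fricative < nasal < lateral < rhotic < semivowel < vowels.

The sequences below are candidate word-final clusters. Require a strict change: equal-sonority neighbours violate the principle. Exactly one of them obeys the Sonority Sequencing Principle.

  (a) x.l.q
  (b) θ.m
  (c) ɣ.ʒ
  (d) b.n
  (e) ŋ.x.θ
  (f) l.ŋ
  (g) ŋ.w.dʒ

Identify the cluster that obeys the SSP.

(a) 3-5-1 → violates
(b) 3-4 → violates
(c) 3-3 → violates
(d) 1-4 → violates
(e) 4-3-3 → violates
(f) 5-4 → obeys
(g) 4-7-2 → violates

f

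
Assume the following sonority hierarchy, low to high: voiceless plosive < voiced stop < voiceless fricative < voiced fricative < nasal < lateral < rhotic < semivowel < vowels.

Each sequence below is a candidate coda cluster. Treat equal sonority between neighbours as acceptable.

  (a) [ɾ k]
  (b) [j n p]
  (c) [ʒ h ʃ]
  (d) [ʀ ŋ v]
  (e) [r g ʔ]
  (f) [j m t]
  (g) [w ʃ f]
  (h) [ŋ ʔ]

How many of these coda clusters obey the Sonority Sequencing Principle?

8

(a) 7-1 → obeys
(b) 8-5-1 → obeys
(c) 4-3-3 → obeys
(d) 7-5-4 → obeys
(e) 7-2-1 → obeys
(f) 8-5-1 → obeys
(g) 8-3-3 → obeys
(h) 5-1 → obeys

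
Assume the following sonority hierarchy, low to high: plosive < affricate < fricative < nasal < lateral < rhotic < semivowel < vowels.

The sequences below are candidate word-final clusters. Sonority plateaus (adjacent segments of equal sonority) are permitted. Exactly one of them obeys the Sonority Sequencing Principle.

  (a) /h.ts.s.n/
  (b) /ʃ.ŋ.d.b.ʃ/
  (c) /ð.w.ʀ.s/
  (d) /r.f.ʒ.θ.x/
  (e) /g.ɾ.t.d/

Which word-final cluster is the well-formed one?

d

(a) 3-2-3-4 → violates
(b) 3-4-1-1-3 → violates
(c) 3-7-6-3 → violates
(d) 6-3-3-3-3 → obeys
(e) 1-6-1-1 → violates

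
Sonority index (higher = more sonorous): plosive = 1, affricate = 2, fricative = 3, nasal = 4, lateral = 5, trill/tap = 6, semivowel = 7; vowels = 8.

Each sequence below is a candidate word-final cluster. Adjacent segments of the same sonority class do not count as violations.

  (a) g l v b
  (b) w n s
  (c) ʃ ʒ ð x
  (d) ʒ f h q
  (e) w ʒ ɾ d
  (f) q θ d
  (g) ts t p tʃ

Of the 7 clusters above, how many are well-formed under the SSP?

3

(a) 1-5-3-1 → violates
(b) 7-4-3 → obeys
(c) 3-3-3-3 → obeys
(d) 3-3-3-1 → obeys
(e) 7-3-6-1 → violates
(f) 1-3-1 → violates
(g) 2-1-1-2 → violates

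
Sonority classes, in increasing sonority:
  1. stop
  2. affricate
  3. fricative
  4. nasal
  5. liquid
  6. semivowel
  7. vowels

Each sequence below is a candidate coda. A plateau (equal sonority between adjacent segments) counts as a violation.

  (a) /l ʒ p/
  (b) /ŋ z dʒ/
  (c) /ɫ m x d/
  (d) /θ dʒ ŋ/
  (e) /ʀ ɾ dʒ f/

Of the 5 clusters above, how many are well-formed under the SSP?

3

(a) sonority 5-3-1: well-formed.
(b) sonority 4-3-2: well-formed.
(c) sonority 5-4-3-1: well-formed.
(d) sonority 3-2-4: ill-formed.
(e) sonority 5-5-2-3: ill-formed.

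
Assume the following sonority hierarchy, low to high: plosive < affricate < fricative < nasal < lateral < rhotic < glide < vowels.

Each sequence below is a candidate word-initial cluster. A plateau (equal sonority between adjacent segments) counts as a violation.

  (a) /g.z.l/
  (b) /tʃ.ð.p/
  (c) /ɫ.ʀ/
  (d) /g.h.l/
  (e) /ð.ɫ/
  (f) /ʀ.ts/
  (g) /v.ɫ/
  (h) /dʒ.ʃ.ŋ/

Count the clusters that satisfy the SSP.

6

(a) 1-3-5 → obeys
(b) 2-3-1 → violates
(c) 5-6 → obeys
(d) 1-3-5 → obeys
(e) 3-5 → obeys
(f) 6-2 → violates
(g) 3-5 → obeys
(h) 2-3-4 → obeys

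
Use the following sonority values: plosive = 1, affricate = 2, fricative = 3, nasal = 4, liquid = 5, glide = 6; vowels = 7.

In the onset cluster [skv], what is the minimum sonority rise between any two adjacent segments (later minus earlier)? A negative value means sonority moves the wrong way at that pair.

-2

/s/: fricative = 3.
/k/: plosive = 1.
/v/: fricative = 3.
/s/→/k/: change -2.
/k/→/v/: change +2.
Minimum = -2.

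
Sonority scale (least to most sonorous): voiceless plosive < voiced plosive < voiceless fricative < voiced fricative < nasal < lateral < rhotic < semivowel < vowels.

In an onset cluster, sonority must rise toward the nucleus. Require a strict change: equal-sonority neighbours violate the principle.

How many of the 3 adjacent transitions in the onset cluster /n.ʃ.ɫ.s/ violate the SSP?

2

/n/ — nasal, sonority 5.
/ʃ/ — voiceless fricative, sonority 3.
/ɫ/ — lateral, sonority 6.
/s/ — voiceless fricative, sonority 3.
/n/→/ʃ/: 5→3 (does not rise) — violation.
/ʃ/→/ɫ/: 3→6 (rises) — ok.
/ɫ/→/s/: 6→3 (does not rise) — violation.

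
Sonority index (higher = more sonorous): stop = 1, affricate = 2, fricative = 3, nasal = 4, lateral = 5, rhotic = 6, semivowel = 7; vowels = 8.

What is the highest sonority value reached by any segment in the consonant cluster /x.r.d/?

6

/x/ — fricative, sonority 3.
/r/ — rhotic, sonority 6.
/d/ — stop, sonority 1.
The maximum is 6.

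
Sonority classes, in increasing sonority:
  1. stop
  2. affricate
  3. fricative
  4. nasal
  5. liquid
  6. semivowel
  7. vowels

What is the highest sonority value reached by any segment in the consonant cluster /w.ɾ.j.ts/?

6

/w/ is a semivowel (sonority 6).
/ɾ/ is a liquid (sonority 5).
/j/ is a semivowel (sonority 6).
/ts/ is an affricate (sonority 2).
The maximum is 6.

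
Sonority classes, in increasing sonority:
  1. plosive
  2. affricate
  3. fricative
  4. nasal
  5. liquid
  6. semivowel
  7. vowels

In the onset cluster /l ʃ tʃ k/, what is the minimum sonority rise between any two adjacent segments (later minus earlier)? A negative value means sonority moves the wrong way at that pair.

-2

/l/ is a liquid (sonority 5).
/ʃ/ is a fricative (sonority 3).
/tʃ/ is an affricate (sonority 2).
/k/ is a plosive (sonority 1).
/l/→/ʃ/: change -2.
/ʃ/→/tʃ/: change -1.
/tʃ/→/k/: change -1.
Minimum = -2.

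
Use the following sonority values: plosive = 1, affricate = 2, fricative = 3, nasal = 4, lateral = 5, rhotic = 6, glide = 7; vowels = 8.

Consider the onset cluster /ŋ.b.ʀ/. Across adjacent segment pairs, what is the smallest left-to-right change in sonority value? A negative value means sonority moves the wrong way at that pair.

/ŋ/ is a nasal (sonority 4).
/b/ is a plosive (sonority 1).
/ʀ/ is a rhotic (sonority 6).
/ŋ/→/b/: change -3.
/b/→/ʀ/: change +5.
Minimum = -3.

-3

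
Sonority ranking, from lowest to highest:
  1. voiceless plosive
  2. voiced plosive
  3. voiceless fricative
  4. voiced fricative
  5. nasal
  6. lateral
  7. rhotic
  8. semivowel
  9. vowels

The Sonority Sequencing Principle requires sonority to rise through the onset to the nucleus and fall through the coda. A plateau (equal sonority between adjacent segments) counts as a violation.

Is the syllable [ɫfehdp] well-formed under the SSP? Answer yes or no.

Onset: /ɫ/ is a lateral (sonority 6), /f/ is a voiceless fricative (sonority 3); then the nucleus /e/ (sonority 9).
Onset profile 6-3-9 — does not strictly rise throughout.
Coda: /h/ is a voiceless fricative (sonority 3), /d/ is a voiced plosive (sonority 2), /p/ is a voiceless plosive (sonority 1).
Coda profile 9-3-2-1 — falls from the nucleus.

no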